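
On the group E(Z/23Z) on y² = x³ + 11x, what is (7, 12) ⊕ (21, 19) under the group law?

(7, 12) + (21, 19). λ = (19 - 12)/(21 - 7) ≡ 7/14 mod 23. 14⁻¹ ≡ 5 (mod 23), so λ ≡ 12.
  x = λ² - 7 - 21 = 144 - 28 ≡ 1; y = λ·(7 - 1) - 12 ≡ 14. → (1, 14)

(1, 14)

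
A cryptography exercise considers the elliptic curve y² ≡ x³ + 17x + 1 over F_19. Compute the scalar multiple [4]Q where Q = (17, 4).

Repeated addition: build up to 4Q.
2Q: tangent at (17, 4): λ = (3·17² + 17)/(2·4) ≡ 10/8. 8⁻¹ ≡ 12 (mod 19), so λ ≡ 10·12 ≡ 6.
  x = λ² - 17 - 17 = 36 - 34 ≡ 2; y = λ·(17 - 2) - 4 ≡ 10. → (2, 10)
3Q: (2, 10) + (17, 4). λ = (4 - 10)/(17 - 2) ≡ 13/15 mod 19. 15⁻¹ ≡ 14 (mod 19) since 15·14 = 210 ≡ 1, so λ ≡ 11.
  x = λ² - 2 - 17 = 121 - 19 ≡ 7; y = λ·(2 - 7) - 10 ≡ 11. → (7, 11)
4Q: (7, 11) + (17, 4). λ = (4 - 11)/(17 - 7) ≡ 12/10 mod 19. 10⁻¹ ≡ 2 (mod 19), so λ ≡ 5.
  x = λ² - 7 - 17 = 25 - 24 ≡ 1; y = λ·(7 - 1) - 11 ≡ 0. → (1, 0)

(1, 0)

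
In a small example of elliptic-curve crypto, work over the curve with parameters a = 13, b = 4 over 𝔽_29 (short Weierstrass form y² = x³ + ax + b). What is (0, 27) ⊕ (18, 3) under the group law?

(0, 27) + (18, 3). λ = (3 - 27)/(18 - 0) ≡ 5/18 mod 29. 18⁻¹ ≡ 21 (mod 29) since 18·21 = 378 ≡ 1, so λ ≡ 18.
  x = λ² - 0 - 18 = 324 - 18 ≡ 16; y = λ·(0 - 16) - 27 ≡ 4. → (16, 4)

(16, 4)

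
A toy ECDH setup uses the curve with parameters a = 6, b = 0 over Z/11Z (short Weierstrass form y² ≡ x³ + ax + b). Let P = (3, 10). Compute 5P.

(3, 1)

Double-and-add on 5 = (101)₂. Start with P = (3, 10) for the leading 1-bit.
double: tangent at (3, 10): λ = (3·3² + 6)/(2·10) ≡ 0/9. 9⁻¹ ≡ 5 (mod 11), so λ ≡ 0·5 ≡ 0.
  x = λ² - 3 - 3 = 0 - 6 ≡ 5; y = λ·(3 - 5) - 10 ≡ 1. → (5, 1)
double: tangent at (5, 1): λ = (3·5² + 6)/(2·1) ≡ 4/2. 2⁻¹ ≡ 6 (mod 11), so λ ≡ 4·6 ≡ 2.
  x = λ² - 5 - 5 = 4 - 10 ≡ 5; y = λ·(5 - 5) - 1 ≡ 10. → (5, 10)
add P: (5, 10) + (3, 10). λ = (10 - 10)/(3 - 5) ≡ 0/9 mod 11. 9⁻¹ ≡ 5 (mod 11), so λ ≡ 0.
  x = λ² - 5 - 3 = 0 - 8 ≡ 3; y = λ·(5 - 3) - 10 ≡ 1. → (3, 1)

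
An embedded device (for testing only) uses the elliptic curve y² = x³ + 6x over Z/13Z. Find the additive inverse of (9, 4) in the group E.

(9, 9)

-(9, 4) = (9, -4 mod 13) = (9, 9).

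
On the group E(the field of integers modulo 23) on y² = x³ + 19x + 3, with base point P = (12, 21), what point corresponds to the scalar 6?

Double-and-add on 6 = (110)₂. Start with P = (12, 21) for the leading 1-bit.
double: tangent at (12, 21): λ = (3·12² + 19)/(2·21) ≡ 14/19. 19⁻¹ ≡ 17 (mod 23), so λ ≡ 14·17 ≡ 8.
  x = λ² - 12 - 12 = 64 - 24 ≡ 17; y = λ·(12 - 17) - 21 ≡ 8. → (17, 8)
add P: (17, 8) + (12, 21). λ = (21 - 8)/(12 - 17) ≡ 13/18 mod 23. 18⁻¹ ≡ 9 (mod 23) since 18·9 = 162 ≡ 1, so λ ≡ 2.
  x = λ² - 17 - 12 = 4 - 29 ≡ 21; y = λ·(17 - 21) - 8 ≡ 7. → (21, 7)
double: tangent at (21, 7): λ = (3·21² + 19)/(2·7) ≡ 8/14. 14⁻¹ ≡ 5 (mod 23) since 14·5 = 70 ≡ 1, so λ ≡ 8·5 ≡ 17.
  x = λ² - 21 - 21 = 289 - 42 ≡ 17; y = λ·(21 - 17) - 7 ≡ 15. → (17, 15)

(17, 15)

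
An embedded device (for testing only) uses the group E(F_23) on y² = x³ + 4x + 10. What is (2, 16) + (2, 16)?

tangent at (2, 16): λ = (3·2² + 4)/(2·16) ≡ 16/9. 9⁻¹ ≡ 18 (mod 23), so λ ≡ 16·18 ≡ 12.
  x = λ² - 2 - 2 = 144 - 4 ≡ 2; y = λ·(2 - 2) - 16 ≡ 7. → (2, 7)

(2, 7)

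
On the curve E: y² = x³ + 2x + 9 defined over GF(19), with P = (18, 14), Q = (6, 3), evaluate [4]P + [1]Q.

(8, 10)

First 4P:
Double-and-add on 4 = (100)₂. Start with P = (18, 14) for the leading 1-bit.
double: tangent at (18, 14): λ = (3·18² + 2)/(2·14) ≡ 5/9. 9⁻¹ ≡ 17 (mod 19) since 9·17 = 153 ≡ 1, so λ ≡ 5·17 ≡ 9.
  x = λ² - 18 - 18 = 81 - 36 ≡ 7; y = λ·(18 - 7) - 14 ≡ 9. → (7, 9)
double: tangent at (7, 9): λ = (3·7² + 2)/(2·9) ≡ 16/18. 18⁻¹ ≡ 18 (mod 19), so λ ≡ 16·18 ≡ 3.
  x = λ² - 7 - 7 = 9 - 14 ≡ 14; y = λ·(7 - 14) - 9 ≡ 8. → (14, 8)
4P = (14, 8).
Finally 4P + Q:
(14, 8) + (6, 3). λ = (3 - 8)/(6 - 14) ≡ 14/11 mod 19. 11⁻¹ ≡ 7 (mod 19), so λ ≡ 3.
  x = λ² - 14 - 6 = 9 - 20 ≡ 8; y = λ·(14 - 8) - 8 ≡ 10. → (8, 10)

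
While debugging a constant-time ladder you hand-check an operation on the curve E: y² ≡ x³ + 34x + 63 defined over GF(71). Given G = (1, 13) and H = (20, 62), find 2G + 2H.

First 2G:
Repeated addition: build up to 2G.
2G: tangent at (1, 13): λ = (3·1² + 34)/(2·13) ≡ 37/26. 26⁻¹ ≡ 41 (mod 71), so λ ≡ 37·41 ≡ 26.
  x = λ² - 1 - 1 = 676 - 2 ≡ 35; y = λ·(1 - 35) - 13 ≡ 26. → (35, 26)
2G = (35, 26).
Next 2H:
Repeated addition: build up to 2H.
2H: tangent at (20, 62): λ = (3·20² + 34)/(2·62) ≡ 27/53. 53⁻¹ ≡ 67 (mod 71) since 53·67 = 3551 ≡ 1, so λ ≡ 27·67 ≡ 34.
  x = λ² - 20 - 20 = 1156 - 40 ≡ 51; y = λ·(20 - 51) - 62 ≡ 20. → (51, 20)
2H = (51, 20).
Finally 2G + 2H:
(35, 26) + (51, 20). λ = (20 - 26)/(51 - 35) ≡ 65/16 mod 71. 16⁻¹ ≡ 40 (mod 71), so λ ≡ 44.
  x = λ² - 35 - 51 = 1936 - 86 ≡ 4; y = λ·(35 - 4) - 26 ≡ 60. → (4, 60)

(4, 60)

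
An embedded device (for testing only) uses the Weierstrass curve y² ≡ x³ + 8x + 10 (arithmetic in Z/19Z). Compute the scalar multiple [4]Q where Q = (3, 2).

Double-and-add on 4 = (100)₂. Start with Q = (3, 2) for the leading 1-bit.
double: tangent at (3, 2): λ = (3·3² + 8)/(2·2) ≡ 16/4. 4⁻¹ ≡ 5 (mod 19) since 4·5 = 20 ≡ 1, so λ ≡ 16·5 ≡ 4.
  x = λ² - 3 - 3 = 16 - 6 ≡ 10; y = λ·(3 - 10) - 2 ≡ 8. → (10, 8)
double: tangent at (10, 8): λ = (3·10² + 8)/(2·8) ≡ 4/16. 16⁻¹ ≡ 6 (mod 19) since 16·6 = 96 ≡ 1, so λ ≡ 4·6 ≡ 5.
  x = λ² - 10 - 10 = 25 - 20 ≡ 5; y = λ·(10 - 5) - 8 ≡ 17. → (5, 17)

(5, 17)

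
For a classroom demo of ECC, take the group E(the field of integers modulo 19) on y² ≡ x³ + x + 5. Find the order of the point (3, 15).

2P: tangent at (3, 15): λ = (3·3² + 1)/(2·15) ≡ 9/11. 11⁻¹ ≡ 7 (mod 19) since 11·7 = 77 ≡ 1, so λ ≡ 9·7 ≡ 6.
  x = λ² - 3 - 3 = 36 - 6 ≡ 11; y = λ·(3 - 11) - 15 ≡ 13. → (11, 13)
3P: (11, 13) + (3, 15). λ = (15 - 13)/(3 - 11) ≡ 2/11 mod 19. 11⁻¹ ≡ 7 (mod 19) since 11·7 = 77 ≡ 1, so λ ≡ 14.
  x = λ² - 11 - 3 = 196 - 14 ≡ 11; y = λ·(11 - 11) - 13 ≡ 6. → (11, 6)
4P: (11, 6) + (3, 15). λ = (15 - 6)/(3 - 11) ≡ 9/11 mod 19. 11⁻¹ ≡ 7 (mod 19) since 11·7 = 77 ≡ 1, so λ ≡ 6.
  x = λ² - 11 - 3 = 36 - 14 ≡ 3; y = λ·(11 - 3) - 6 ≡ 4. → (3, 4)
5P: (3, 4) + (3, 15): same x and y₁ ≡ -y₂, so the sum is O.
5P = O, so the order is 5.

5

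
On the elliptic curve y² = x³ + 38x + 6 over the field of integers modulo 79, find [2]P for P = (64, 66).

tangent at (64, 66): λ = (3·64² + 38)/(2·66) ≡ 2/53. 53⁻¹ ≡ 3 (mod 79), so λ ≡ 2·3 ≡ 6.
  x = λ² - 64 - 64 = 36 - 128 ≡ 66; y = λ·(64 - 66) - 66 ≡ 1. → (66, 1)

(66, 1)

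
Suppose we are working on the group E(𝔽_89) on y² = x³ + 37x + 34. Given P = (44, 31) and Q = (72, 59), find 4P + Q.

First 4P:
Repeated addition: build up to 4P.
2P: tangent at (44, 31): λ = (3·44² + 37)/(2·31) ≡ 60/62. 62⁻¹ ≡ 56 (mod 89), so λ ≡ 60·56 ≡ 67.
  x = λ² - 44 - 44 = 4489 - 88 ≡ 40; y = λ·(44 - 40) - 31 ≡ 59. → (40, 59)
3P: (40, 59) + (44, 31). λ = (31 - 59)/(44 - 40) ≡ 61/4 mod 89. 4⁻¹ ≡ 67 (mod 89), so λ ≡ 82.
  x = λ² - 40 - 44 = 6724 - 84 ≡ 54; y = λ·(40 - 54) - 59 ≡ 39. → (54, 39)
4P: (54, 39) + (44, 31). λ = (31 - 39)/(44 - 54) ≡ 81/79 mod 89. 79⁻¹ ≡ 80 (mod 89) since 79·80 = 6320 ≡ 1, so λ ≡ 72.
  x = λ² - 54 - 44 = 5184 - 98 ≡ 13; y = λ·(54 - 13) - 39 ≡ 65. → (13, 65)
4P = (13, 65).
Finally 4P + Q:
(13, 65) + (72, 59). λ = (59 - 65)/(72 - 13) ≡ 83/59 mod 89. 59⁻¹ ≡ 86 (mod 89), so λ ≡ 18.
  x = λ² - 13 - 72 = 324 - 85 ≡ 61; y = λ·(13 - 61) - 65 ≡ 50. → (61, 50)

(61, 50)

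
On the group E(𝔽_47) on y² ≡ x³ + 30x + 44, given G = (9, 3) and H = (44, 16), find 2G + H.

(44, 31)

First 2G:
Repeated addition: build up to 2G.
2G: tangent at (9, 3): λ = (3·9² + 30)/(2·3) ≡ 38/6. 6⁻¹ ≡ 8 (mod 47), so λ ≡ 38·8 ≡ 22.
  x = λ² - 9 - 9 = 484 - 18 ≡ 43; y = λ·(9 - 43) - 3 ≡ 1. → (43, 1)
2G = (43, 1).
Finally 2G + H:
(43, 1) + (44, 16). λ = (16 - 1)/(44 - 43) ≡ 15/1 mod 47. 1⁻¹ ≡ 1 (mod 47) since 1·1 = 1 ≡ 1, so λ ≡ 15.
  x = λ² - 43 - 44 = 225 - 87 ≡ 44; y = λ·(43 - 44) - 1 ≡ 31. → (44, 31)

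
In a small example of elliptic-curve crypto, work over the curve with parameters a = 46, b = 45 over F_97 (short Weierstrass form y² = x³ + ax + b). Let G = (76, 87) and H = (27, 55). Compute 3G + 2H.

(66, 16)

First 3G:
Repeated addition: build up to 3G.
2G: tangent at (76, 87): λ = (3·76² + 46)/(2·87) ≡ 11/77. 77⁻¹ ≡ 63 (mod 97), so λ ≡ 11·63 ≡ 14.
  x = λ² - 76 - 76 = 196 - 152 ≡ 44; y = λ·(76 - 44) - 87 ≡ 70. → (44, 70)
3G: (44, 70) + (76, 87). λ = (87 - 70)/(76 - 44) ≡ 17/32 mod 97. 32⁻¹ ≡ 94 (mod 97), so λ ≡ 46.
  x = λ² - 44 - 76 = 2116 - 120 ≡ 56; y = λ·(44 - 56) - 70 ≡ 57. → (56, 57)
3G = (56, 57).
Next 2H:
Repeated addition: build up to 2H.
2H: tangent at (27, 55): λ = (3·27² + 46)/(2·55) ≡ 2/13. 13⁻¹ ≡ 15 (mod 97), so λ ≡ 2·15 ≡ 30.
  x = λ² - 27 - 27 = 900 - 54 ≡ 70; y = λ·(27 - 70) - 55 ≡ 13. → (70, 13)
2H = (70, 13).
Finally 3G + 2H:
(56, 57) + (70, 13). λ = (13 - 57)/(70 - 56) ≡ 53/14 mod 97. 14⁻¹ ≡ 7 (mod 97) since 14·7 = 98 ≡ 1, so λ ≡ 80.
  x = λ² - 56 - 70 = 6400 - 126 ≡ 66; y = λ·(56 - 66) - 57 ≡ 16. → (66, 16)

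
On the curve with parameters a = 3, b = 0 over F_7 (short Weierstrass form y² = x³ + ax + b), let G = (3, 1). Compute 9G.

(3, 1)

Double-and-add on 9 = (1001)₂. Start with G = (3, 1) for the leading 1-bit.
double: tangent at (3, 1): λ = (3·3² + 3)/(2·1) ≡ 2/2. 2⁻¹ ≡ 4 (mod 7), so λ ≡ 2·4 ≡ 1.
  x = λ² - 3 - 3 = 1 - 6 ≡ 2; y = λ·(3 - 2) - 1 ≡ 0. → (2, 0)
double: (2, 0) + (2, 0): same x and y₁ ≡ -y₂, so the sum is O.
double: O + O = O (identity).
add G: O + (3, 1) = (3, 1) (identity).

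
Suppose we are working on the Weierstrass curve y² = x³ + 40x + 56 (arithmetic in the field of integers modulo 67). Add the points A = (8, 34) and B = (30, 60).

(8, 34) + (30, 60). λ = (60 - 34)/(30 - 8) ≡ 26/22 mod 67. 22⁻¹ ≡ 64 (mod 67) since 22·64 = 1408 ≡ 1, so λ ≡ 56.
  x = λ² - 8 - 30 = 3136 - 38 ≡ 16; y = λ·(8 - 16) - 34 ≡ 54. → (16, 54)

(16, 54)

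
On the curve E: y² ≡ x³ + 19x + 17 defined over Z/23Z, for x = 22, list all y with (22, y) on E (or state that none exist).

none

x³ + 19x + 17 = 11083 ≡ 20 (mod 23).
20 is a non-residue mod 23; no y exists.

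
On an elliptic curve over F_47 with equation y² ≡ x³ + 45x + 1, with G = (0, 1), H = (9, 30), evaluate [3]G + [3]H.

(41, 28)

First 3G:
Repeated addition: build up to 3G.
2G: tangent at (0, 1): λ = (3·0² + 45)/(2·1) ≡ 45/2. 2⁻¹ ≡ 24 (mod 47) since 2·24 = 48 ≡ 1, so λ ≡ 45·24 ≡ 46.
  x = λ² - 0 - 0 = 2116 - 0 ≡ 1; y = λ·(0 - 1) - 1 ≡ 0. → (1, 0)
3G: (1, 0) + (0, 1). λ = (1 - 0)/(0 - 1) ≡ 1/46 mod 47. 46⁻¹ ≡ 46 (mod 47), so λ ≡ 46.
  x = λ² - 1 - 0 = 2116 - 1 ≡ 0; y = λ·(1 - 0) - 0 ≡ 46. → (0, 46)
3G = (0, 46).
Next 3H:
Repeated addition: build up to 3H.
2H: tangent at (9, 30): λ = (3·9² + 45)/(2·30) ≡ 6/13. 13⁻¹ ≡ 29 (mod 47), so λ ≡ 6·29 ≡ 33.
  x = λ² - 9 - 9 = 1089 - 18 ≡ 37; y = λ·(9 - 37) - 30 ≡ 33. → (37, 33)
3H: (37, 33) + (9, 30). λ = (30 - 33)/(9 - 37) ≡ 44/19 mod 47. 19⁻¹ ≡ 5 (mod 47), so λ ≡ 32.
  x = λ² - 37 - 9 = 1024 - 46 ≡ 38; y = λ·(37 - 38) - 33 ≡ 29. → (38, 29)
3H = (38, 29).
Finally 3G + 3H:
(0, 46) + (38, 29). λ = (29 - 46)/(38 - 0) ≡ 30/38 mod 47. 38⁻¹ ≡ 26 (mod 47), so λ ≡ 28.
  x = λ² - 0 - 38 = 784 - 38 ≡ 41; y = λ·(0 - 41) - 46 ≡ 28. → (41, 28)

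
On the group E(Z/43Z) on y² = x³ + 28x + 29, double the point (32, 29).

(15, 30)

tangent at (32, 29): λ = (3·32² + 28)/(2·29) ≡ 4/15. 15⁻¹ ≡ 23 (mod 43), so λ ≡ 4·23 ≡ 6.
  x = λ² - 32 - 32 = 36 - 64 ≡ 15; y = λ·(32 - 15) - 29 ≡ 30. → (15, 30)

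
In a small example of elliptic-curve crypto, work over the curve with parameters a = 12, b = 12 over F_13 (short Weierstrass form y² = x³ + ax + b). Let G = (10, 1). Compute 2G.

tangent at (10, 1): λ = (3·10² + 12)/(2·1) ≡ 0/2. 2⁻¹ ≡ 7 (mod 13), so λ ≡ 0·7 ≡ 0.
  x = λ² - 10 - 10 = 0 - 20 ≡ 6; y = λ·(10 - 6) - 1 ≡ 12. → (6, 12)

(6, 12)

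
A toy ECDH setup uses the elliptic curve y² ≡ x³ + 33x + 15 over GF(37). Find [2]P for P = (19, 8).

(24, 4)

tangent at (19, 8): λ = (3·19² + 33)/(2·8) ≡ 6/16. 16⁻¹ ≡ 7 (mod 37), so λ ≡ 6·7 ≡ 5.
  x = λ² - 19 - 19 = 25 - 38 ≡ 24; y = λ·(19 - 24) - 8 ≡ 4. → (24, 4)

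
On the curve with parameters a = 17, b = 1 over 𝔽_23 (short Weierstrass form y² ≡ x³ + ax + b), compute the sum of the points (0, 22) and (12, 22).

(11, 1)

(0, 22) + (12, 22). λ = (22 - 22)/(12 - 0) ≡ 0/12 mod 23. 12⁻¹ ≡ 2 (mod 23), so λ ≡ 0.
  x = λ² - 0 - 12 = 0 - 12 ≡ 11; y = λ·(0 - 11) - 22 ≡ 1. → (11, 1)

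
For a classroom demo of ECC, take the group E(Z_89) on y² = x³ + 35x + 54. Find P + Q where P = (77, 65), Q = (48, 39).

(61, 23)

(77, 65) + (48, 39). λ = (39 - 65)/(48 - 77) ≡ 63/60 mod 89. 60⁻¹ ≡ 46 (mod 89), so λ ≡ 50.
  x = λ² - 77 - 48 = 2500 - 125 ≡ 61; y = λ·(77 - 61) - 65 ≡ 23. → (61, 23)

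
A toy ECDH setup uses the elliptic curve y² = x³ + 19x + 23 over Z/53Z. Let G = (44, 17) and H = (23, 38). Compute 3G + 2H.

(13, 33)

First 3G:
Repeated addition: build up to 3G.
2G: tangent at (44, 17): λ = (3·44² + 19)/(2·17) ≡ 50/34. 34⁻¹ ≡ 39 (mod 53), so λ ≡ 50·39 ≡ 42.
  x = λ² - 44 - 44 = 1764 - 88 ≡ 33; y = λ·(44 - 33) - 17 ≡ 21. → (33, 21)
3G: (33, 21) + (44, 17). λ = (17 - 21)/(44 - 33) ≡ 49/11 mod 53. 11⁻¹ ≡ 29 (mod 53) since 11·29 = 319 ≡ 1, so λ ≡ 43.
  x = λ² - 33 - 44 = 1849 - 77 ≡ 23; y = λ·(33 - 23) - 21 ≡ 38. → (23, 38)
3G = (23, 38).
Next 2H:
Repeated addition: build up to 2H.
2H: tangent at (23, 38): λ = (3·23² + 19)/(2·38) ≡ 16/23. 23⁻¹ ≡ 30 (mod 53), so λ ≡ 16·30 ≡ 3.
  x = λ² - 23 - 23 = 9 - 46 ≡ 16; y = λ·(23 - 16) - 38 ≡ 36. → (16, 36)
2H = (16, 36).
Finally 3G + 2H:
(23, 38) + (16, 36). λ = (36 - 38)/(16 - 23) ≡ 51/46 mod 53. 46⁻¹ ≡ 15 (mod 53) since 46·15 = 690 ≡ 1, so λ ≡ 23.
  x = λ² - 23 - 16 = 529 - 39 ≡ 13; y = λ·(23 - 13) - 38 ≡ 33. → (13, 33)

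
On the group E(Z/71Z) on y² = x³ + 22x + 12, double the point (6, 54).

(52, 30)

tangent at (6, 54): λ = (3·6² + 22)/(2·54) ≡ 59/37. 37⁻¹ ≡ 48 (mod 71) since 37·48 = 1776 ≡ 1, so λ ≡ 59·48 ≡ 63.
  x = λ² - 6 - 6 = 3969 - 12 ≡ 52; y = λ·(6 - 52) - 54 ≡ 30. → (52, 30)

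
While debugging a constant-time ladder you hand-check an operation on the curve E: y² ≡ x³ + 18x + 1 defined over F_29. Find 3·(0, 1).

Write P = (0, 1).
Repeated addition: build up to 3P.
2P: tangent at (0, 1): λ = (3·0² + 18)/(2·1) ≡ 18/2. 2⁻¹ ≡ 15 (mod 29), so λ ≡ 18·15 ≡ 9.
  x = λ² - 0 - 0 = 81 - 0 ≡ 23; y = λ·(0 - 23) - 1 ≡ 24. → (23, 24)
3P: (23, 24) + (0, 1). λ = (1 - 24)/(0 - 23) ≡ 6/6 mod 29. 6⁻¹ ≡ 5 (mod 29) since 6·5 = 30 ≡ 1, so λ ≡ 1.
  x = λ² - 23 - 0 = 1 - 23 ≡ 7; y = λ·(23 - 7) - 24 ≡ 21. → (7, 21)

(7, 21)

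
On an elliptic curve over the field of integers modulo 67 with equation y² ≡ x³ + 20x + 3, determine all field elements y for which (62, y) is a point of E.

x³ + 20x + 3 = 239571 ≡ 46 (mod 67).
46 is a non-residue mod 67; no y exists.

none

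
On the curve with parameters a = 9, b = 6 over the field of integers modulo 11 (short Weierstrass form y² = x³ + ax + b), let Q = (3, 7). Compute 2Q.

(6, 1)

tangent at (3, 7): λ = (3·3² + 9)/(2·7) ≡ 3/3. 3⁻¹ ≡ 4 (mod 11), so λ ≡ 3·4 ≡ 1.
  x = λ² - 3 - 3 = 1 - 6 ≡ 6; y = λ·(3 - 6) - 7 ≡ 1. → (6, 1)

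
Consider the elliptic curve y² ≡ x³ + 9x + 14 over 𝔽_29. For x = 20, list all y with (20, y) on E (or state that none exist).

4, 25

x³ + 9x + 14 = 8194 ≡ 16 (mod 29).
Square roots of 16 mod 29: 4 and 25 (since 4² = 16 ≡ 16).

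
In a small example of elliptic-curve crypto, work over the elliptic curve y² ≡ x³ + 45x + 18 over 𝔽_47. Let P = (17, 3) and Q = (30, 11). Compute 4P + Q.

First 4P:
Repeated addition: build up to 4P.
2P: tangent at (17, 3): λ = (3·17² + 45)/(2·3) ≡ 19/6. 6⁻¹ ≡ 8 (mod 47) since 6·8 = 48 ≡ 1, so λ ≡ 19·8 ≡ 11.
  x = λ² - 17 - 17 = 121 - 34 ≡ 40; y = λ·(17 - 40) - 3 ≡ 26. → (40, 26)
3P: (40, 26) + (17, 3). λ = (3 - 26)/(17 - 40) ≡ 24/24 mod 47. 24⁻¹ ≡ 2 (mod 47), so λ ≡ 1.
  x = λ² - 40 - 17 = 1 - 57 ≡ 38; y = λ·(40 - 38) - 26 ≡ 23. → (38, 23)
4P: (38, 23) + (17, 3). λ = (3 - 23)/(17 - 38) ≡ 27/26 mod 47. 26⁻¹ ≡ 38 (mod 47), so λ ≡ 39.
  x = λ² - 38 - 17 = 1521 - 55 ≡ 9; y = λ·(38 - 9) - 23 ≡ 27. → (9, 27)
4P = (9, 27).
Finally 4P + Q:
(9, 27) + (30, 11). λ = (11 - 27)/(30 - 9) ≡ 31/21 mod 47. 21⁻¹ ≡ 9 (mod 47), so λ ≡ 44.
  x = λ² - 9 - 30 = 1936 - 39 ≡ 17; y = λ·(9 - 17) - 27 ≡ 44. → (17, 44)

(17, 44)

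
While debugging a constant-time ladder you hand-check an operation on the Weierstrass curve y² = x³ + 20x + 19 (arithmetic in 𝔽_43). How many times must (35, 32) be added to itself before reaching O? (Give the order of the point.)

9

2P: tangent at (35, 32): λ = (3·35² + 20)/(2·32) ≡ 40/21. 21⁻¹ ≡ 41 (mod 43), so λ ≡ 40·41 ≡ 6.
  x = λ² - 35 - 35 = 36 - 70 ≡ 9; y = λ·(35 - 9) - 32 ≡ 38. → (9, 38)
3P: (9, 38) + (35, 32). λ = (32 - 38)/(35 - 9) ≡ 37/26 mod 43. 26⁻¹ ≡ 5 (mod 43) since 26·5 = 130 ≡ 1, so λ ≡ 13.
  x = λ² - 9 - 35 = 169 - 44 ≡ 39; y = λ·(9 - 39) - 38 ≡ 2. → (39, 2)
4P: (39, 2) + (35, 32). λ = (32 - 2)/(35 - 39) ≡ 30/39 mod 43. 39⁻¹ ≡ 32 (mod 43), so λ ≡ 14.
  x = λ² - 39 - 35 = 196 - 74 ≡ 36; y = λ·(39 - 36) - 2 ≡ 40. → (36, 40)
5P: (36, 40) + (35, 32). λ = (32 - 40)/(35 - 36) ≡ 35/42 mod 43. 42⁻¹ ≡ 42 (mod 43), so λ ≡ 8.
  x = λ² - 36 - 35 = 64 - 71 ≡ 36; y = λ·(36 - 36) - 40 ≡ 3. → (36, 3)
6P: (36, 3) + (35, 32). λ = (32 - 3)/(35 - 36) ≡ 29/42 mod 43. 42⁻¹ ≡ 42 (mod 43), so λ ≡ 14.
  x = λ² - 36 - 35 = 196 - 71 ≡ 39; y = λ·(36 - 39) - 3 ≡ 41. → (39, 41)
7P: (39, 41) + (35, 32). λ = (32 - 41)/(35 - 39) ≡ 34/39 mod 43. 39⁻¹ ≡ 32 (mod 43) since 39·32 = 1248 ≡ 1, so λ ≡ 13.
  x = λ² - 39 - 35 = 169 - 74 ≡ 9; y = λ·(39 - 9) - 41 ≡ 5. → (9, 5)
8P: (9, 5) + (35, 32). λ = (32 - 5)/(35 - 9) ≡ 27/26 mod 43. 26⁻¹ ≡ 5 (mod 43), so λ ≡ 6.
  x = λ² - 9 - 35 = 36 - 44 ≡ 35; y = λ·(9 - 35) - 5 ≡ 11. → (35, 11)
9P: (35, 11) + (35, 32): same x and y₁ ≡ -y₂, so the sum is O.
9P = O, so the order is 9.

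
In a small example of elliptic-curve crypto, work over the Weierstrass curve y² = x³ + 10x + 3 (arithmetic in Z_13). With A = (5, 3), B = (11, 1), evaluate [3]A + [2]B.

First 3A:
Repeated addition: build up to 3A.
2A: tangent at (5, 3): λ = (3·5² + 10)/(2·3) ≡ 7/6. 6⁻¹ ≡ 11 (mod 13) since 6·11 = 66 ≡ 1, so λ ≡ 7·11 ≡ 12.
  x = λ² - 5 - 5 = 144 - 10 ≡ 4; y = λ·(5 - 4) - 3 ≡ 9. → (4, 9)
3A: (4, 9) + (5, 3). λ = (3 - 9)/(5 - 4) ≡ 7/1 mod 13. 1⁻¹ ≡ 1 (mod 13), so λ ≡ 7.
  x = λ² - 4 - 5 = 49 - 9 ≡ 1; y = λ·(4 - 1) - 9 ≡ 12. → (1, 12)
3A = (1, 12).
Next 2B:
Repeated addition: build up to 2B.
2B: tangent at (11, 1): λ = (3·11² + 10)/(2·1) ≡ 9/2. 2⁻¹ ≡ 7 (mod 13), so λ ≡ 9·7 ≡ 11.
  x = λ² - 11 - 11 = 121 - 22 ≡ 8; y = λ·(11 - 8) - 1 ≡ 6. → (8, 6)
2B = (8, 6).
Finally 3A + 2B:
(1, 12) + (8, 6). λ = (6 - 12)/(8 - 1) ≡ 7/7 mod 13. 7⁻¹ ≡ 2 (mod 13), so λ ≡ 1.
  x = λ² - 1 - 8 = 1 - 9 ≡ 5; y = λ·(1 - 5) - 12 ≡ 10. → (5, 10)

(5, 10)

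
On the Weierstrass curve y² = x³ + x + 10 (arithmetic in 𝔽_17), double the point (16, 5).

(11, 14)

tangent at (16, 5): λ = (3·16² + 1)/(2·5) ≡ 4/10. 10⁻¹ ≡ 12 (mod 17) since 10·12 = 120 ≡ 1, so λ ≡ 4·12 ≡ 14.
  x = λ² - 16 - 16 = 196 - 32 ≡ 11; y = λ·(16 - 11) - 5 ≡ 14. → (11, 14)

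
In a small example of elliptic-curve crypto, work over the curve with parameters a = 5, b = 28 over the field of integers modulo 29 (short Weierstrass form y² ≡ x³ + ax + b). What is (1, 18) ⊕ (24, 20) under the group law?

(1, 18) + (24, 20). λ = (20 - 18)/(24 - 1) ≡ 2/23 mod 29. 23⁻¹ ≡ 24 (mod 29), so λ ≡ 19.
  x = λ² - 1 - 24 = 361 - 25 ≡ 17; y = λ·(1 - 17) - 18 ≡ 26. → (17, 26)

(17, 26)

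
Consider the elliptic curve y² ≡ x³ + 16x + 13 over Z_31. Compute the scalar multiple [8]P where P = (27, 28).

Repeated addition: build up to 8P.
2P: tangent at (27, 28): λ = (3·27² + 16)/(2·28) ≡ 2/25. 25⁻¹ ≡ 5 (mod 31), so λ ≡ 2·5 ≡ 10.
  x = λ² - 27 - 27 = 100 - 54 ≡ 15; y = λ·(27 - 15) - 28 ≡ 30. → (15, 30)
3P: (15, 30) + (27, 28). λ = (28 - 30)/(27 - 15) ≡ 29/12 mod 31. 12⁻¹ ≡ 13 (mod 31), so λ ≡ 5.
  x = λ² - 15 - 27 = 25 - 42 ≡ 14; y = λ·(15 - 14) - 30 ≡ 6. → (14, 6)
4P: (14, 6) + (27, 28). λ = (28 - 6)/(27 - 14) ≡ 22/13 mod 31. 13⁻¹ ≡ 12 (mod 31), so λ ≡ 16.
  x = λ² - 14 - 27 = 256 - 41 ≡ 29; y = λ·(14 - 29) - 6 ≡ 2. → (29, 2)
5P: (29, 2) + (27, 28). λ = (28 - 2)/(27 - 29) ≡ 26/29 mod 31. 29⁻¹ ≡ 15 (mod 31), so λ ≡ 18.
  x = λ² - 29 - 27 = 324 - 56 ≡ 20; y = λ·(29 - 20) - 2 ≡ 5. → (20, 5)
6P: (20, 5) + (27, 28). λ = (28 - 5)/(27 - 20) ≡ 23/7 mod 31. 7⁻¹ ≡ 9 (mod 31) since 7·9 = 63 ≡ 1, so λ ≡ 21.
  x = λ² - 20 - 27 = 441 - 47 ≡ 22; y = λ·(20 - 22) - 5 ≡ 15. → (22, 15)
7P: (22, 15) + (27, 28). λ = (28 - 15)/(27 - 22) ≡ 13/5 mod 31. 5⁻¹ ≡ 25 (mod 31) since 5·25 = 125 ≡ 1, so λ ≡ 15.
  x = λ² - 22 - 27 = 225 - 49 ≡ 21; y = λ·(22 - 21) - 15 ≡ 0. → (21, 0)
8P: (21, 0) + (27, 28). λ = (28 - 0)/(27 - 21) ≡ 28/6 mod 31. 6⁻¹ ≡ 26 (mod 31) since 6·26 = 156 ≡ 1, so λ ≡ 15.
  x = λ² - 21 - 27 = 225 - 48 ≡ 22; y = λ·(21 - 22) - 0 ≡ 16. → (22, 16)

(22, 16)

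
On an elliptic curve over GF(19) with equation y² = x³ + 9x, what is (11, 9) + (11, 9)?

tangent at (11, 9): λ = (3·11² + 9)/(2·9) ≡ 11/18. 18⁻¹ ≡ 18 (mod 19), so λ ≡ 11·18 ≡ 8.
  x = λ² - 11 - 11 = 64 - 22 ≡ 4; y = λ·(11 - 4) - 9 ≡ 9. → (4, 9)

(4, 9)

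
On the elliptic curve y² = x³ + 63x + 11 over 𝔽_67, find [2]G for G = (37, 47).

(28, 3)

tangent at (37, 47): λ = (3·37² + 63)/(2·47) ≡ 16/27. 27⁻¹ ≡ 5 (mod 67), so λ ≡ 16·5 ≡ 13.
  x = λ² - 37 - 37 = 169 - 74 ≡ 28; y = λ·(37 - 28) - 47 ≡ 3. → (28, 3)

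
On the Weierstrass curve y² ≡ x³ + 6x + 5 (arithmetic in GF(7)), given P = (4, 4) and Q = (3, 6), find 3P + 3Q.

First 3P:
Repeated addition: build up to 3P.
2P: tangent at (4, 4): λ = (3·4² + 6)/(2·4) ≡ 5/1. 1⁻¹ ≡ 1 (mod 7) since 1·1 = 1 ≡ 1, so λ ≡ 5·1 ≡ 5.
  x = λ² - 4 - 4 = 25 - 8 ≡ 3; y = λ·(4 - 3) - 4 ≡ 1. → (3, 1)
3P: (3, 1) + (4, 4). λ = (4 - 1)/(4 - 3) ≡ 3/1 mod 7. 1⁻¹ ≡ 1 (mod 7), so λ ≡ 3.
  x = λ² - 3 - 4 = 9 - 7 ≡ 2; y = λ·(3 - 2) - 1 ≡ 2. → (2, 2)
3P = (2, 2).
Next 3Q:
Repeated addition: build up to 3Q.
2Q: tangent at (3, 6): λ = (3·3² + 6)/(2·6) ≡ 5/5. 5⁻¹ ≡ 3 (mod 7), so λ ≡ 5·3 ≡ 1.
  x = λ² - 3 - 3 = 1 - 6 ≡ 2; y = λ·(3 - 2) - 6 ≡ 2. → (2, 2)
3Q: (2, 2) + (3, 6). λ = (6 - 2)/(3 - 2) ≡ 4/1 mod 7. 1⁻¹ ≡ 1 (mod 7) since 1·1 = 1 ≡ 1, so λ ≡ 4.
  x = λ² - 2 - 3 = 16 - 5 ≡ 4; y = λ·(2 - 4) - 2 ≡ 4. → (4, 4)
3Q = (4, 4).
Finally 3P + 3Q:
(2, 2) + (4, 4). λ = (4 - 2)/(4 - 2) ≡ 2/2 mod 7. 2⁻¹ ≡ 4 (mod 7) since 2·4 = 8 ≡ 1, so λ ≡ 1.
  x = λ² - 2 - 4 = 1 - 6 ≡ 2; y = λ·(2 - 2) - 2 ≡ 5. → (2, 5)

(2, 5)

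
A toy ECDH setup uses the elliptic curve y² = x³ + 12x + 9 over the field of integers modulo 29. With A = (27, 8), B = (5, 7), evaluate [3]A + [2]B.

First 3A:
Repeated addition: build up to 3A.
2A: tangent at (27, 8): λ = (3·27² + 12)/(2·8) ≡ 24/16. 16⁻¹ ≡ 20 (mod 29), so λ ≡ 24·20 ≡ 16.
  x = λ² - 27 - 27 = 256 - 54 ≡ 28; y = λ·(27 - 28) - 8 ≡ 5. → (28, 5)
3A: (28, 5) + (27, 8). λ = (8 - 5)/(27 - 28) ≡ 3/28 mod 29. 28⁻¹ ≡ 28 (mod 29), so λ ≡ 26.
  x = λ² - 28 - 27 = 676 - 55 ≡ 12; y = λ·(28 - 12) - 5 ≡ 5. → (12, 5)
3A = (12, 5).
Next 2B:
Repeated addition: build up to 2B.
2B: tangent at (5, 7): λ = (3·5² + 12)/(2·7) ≡ 0/14. 14⁻¹ ≡ 27 (mod 29) since 14·27 = 378 ≡ 1, so λ ≡ 0·27 ≡ 0.
  x = λ² - 5 - 5 = 0 - 10 ≡ 19; y = λ·(5 - 19) - 7 ≡ 22. → (19, 22)
2B = (19, 22).
Finally 3A + 2B:
(12, 5) + (19, 22). λ = (22 - 5)/(19 - 12) ≡ 17/7 mod 29. 7⁻¹ ≡ 25 (mod 29) since 7·25 = 175 ≡ 1, so λ ≡ 19.
  x = λ² - 12 - 19 = 361 - 31 ≡ 11; y = λ·(12 - 11) - 5 ≡ 14. → (11, 14)

(11, 14)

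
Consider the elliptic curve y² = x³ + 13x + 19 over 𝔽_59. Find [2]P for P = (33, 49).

tangent at (33, 49): λ = (3·33² + 13)/(2·49) ≡ 35/39. 39⁻¹ ≡ 56 (mod 59), so λ ≡ 35·56 ≡ 13.
  x = λ² - 33 - 33 = 169 - 66 ≡ 44; y = λ·(33 - 44) - 49 ≡ 44. → (44, 44)

(44, 44)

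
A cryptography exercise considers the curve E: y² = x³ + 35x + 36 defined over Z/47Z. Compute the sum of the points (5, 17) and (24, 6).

(5, 17) + (24, 6). λ = (6 - 17)/(24 - 5) ≡ 36/19 mod 47. 19⁻¹ ≡ 5 (mod 47), so λ ≡ 39.
  x = λ² - 5 - 24 = 1521 - 29 ≡ 35; y = λ·(5 - 35) - 17 ≡ 35. → (35, 35)

(35, 35)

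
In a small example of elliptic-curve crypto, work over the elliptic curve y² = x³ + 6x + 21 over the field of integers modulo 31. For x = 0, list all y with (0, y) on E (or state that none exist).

none

x³ + 6x + 21 = 21 ≡ 21 (mod 31).
21 is a non-residue mod 31; no y exists.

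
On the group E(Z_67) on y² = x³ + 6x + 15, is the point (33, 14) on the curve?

y² = 14² ≡ 62; x³ + 6x + 15 = 36150 ≡ 37 (mod 67). 62 ≠ 37.

no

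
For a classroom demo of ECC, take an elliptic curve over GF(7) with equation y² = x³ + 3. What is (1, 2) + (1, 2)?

(6, 3)

tangent at (1, 2): λ = (3·1² + 0)/(2·2) ≡ 3/4. 4⁻¹ ≡ 2 (mod 7), so λ ≡ 3·2 ≡ 6.
  x = λ² - 1 - 1 = 36 - 2 ≡ 6; y = λ·(1 - 6) - 2 ≡ 3. → (6, 3)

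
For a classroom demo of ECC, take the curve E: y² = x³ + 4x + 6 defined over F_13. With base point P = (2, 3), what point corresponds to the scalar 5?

(12, 12)

Repeated addition: build up to 5P.
2P: tangent at (2, 3): λ = (3·2² + 4)/(2·3) ≡ 3/6. 6⁻¹ ≡ 11 (mod 13), so λ ≡ 3·11 ≡ 7.
  x = λ² - 2 - 2 = 49 - 4 ≡ 6; y = λ·(2 - 6) - 3 ≡ 8. → (6, 8)
3P: (6, 8) + (2, 3). λ = (3 - 8)/(2 - 6) ≡ 8/9 mod 13. 9⁻¹ ≡ 3 (mod 13), so λ ≡ 11.
  x = λ² - 6 - 2 = 121 - 8 ≡ 9; y = λ·(6 - 9) - 8 ≡ 11. → (9, 11)
4P: (9, 11) + (2, 3). λ = (3 - 11)/(2 - 9) ≡ 5/6 mod 13. 6⁻¹ ≡ 11 (mod 13), so λ ≡ 3.
  x = λ² - 9 - 2 = 9 - 11 ≡ 11; y = λ·(9 - 11) - 11 ≡ 9. → (11, 9)
5P: (11, 9) + (2, 3). λ = (3 - 9)/(2 - 11) ≡ 7/4 mod 13. 4⁻¹ ≡ 10 (mod 13), so λ ≡ 5.
  x = λ² - 11 - 2 = 25 - 13 ≡ 12; y = λ·(11 - 12) - 9 ≡ 12. → (12, 12)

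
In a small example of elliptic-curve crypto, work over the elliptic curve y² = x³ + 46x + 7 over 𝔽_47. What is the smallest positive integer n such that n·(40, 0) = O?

2P: (40, 0) + (40, 0): same x and y₁ ≡ -y₂, so the sum is O.
2P = O, so the order is 2.

2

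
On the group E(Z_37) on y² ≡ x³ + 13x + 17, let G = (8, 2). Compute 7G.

(33, 30)

Repeated addition: build up to 7G.
2G: tangent at (8, 2): λ = (3·8² + 13)/(2·2) ≡ 20/4. 4⁻¹ ≡ 28 (mod 37) since 4·28 = 112 ≡ 1, so λ ≡ 20·28 ≡ 5.
  x = λ² - 8 - 8 = 25 - 16 ≡ 9; y = λ·(8 - 9) - 2 ≡ 30. → (9, 30)
3G: (9, 30) + (8, 2). λ = (2 - 30)/(8 - 9) ≡ 9/36 mod 37. 36⁻¹ ≡ 36 (mod 37), so λ ≡ 28.
  x = λ² - 9 - 8 = 784 - 17 ≡ 27; y = λ·(9 - 27) - 30 ≡ 21. → (27, 21)
4G: (27, 21) + (8, 2). λ = (2 - 21)/(8 - 27) ≡ 18/18 mod 37. 18⁻¹ ≡ 35 (mod 37) since 18·35 = 630 ≡ 1, so λ ≡ 1.
  x = λ² - 27 - 8 = 1 - 35 ≡ 3; y = λ·(27 - 3) - 21 ≡ 3. → (3, 3)
5G: (3, 3) + (8, 2). λ = (2 - 3)/(8 - 3) ≡ 36/5 mod 37. 5⁻¹ ≡ 15 (mod 37), so λ ≡ 22.
  x = λ² - 3 - 8 = 484 - 11 ≡ 29; y = λ·(3 - 29) - 3 ≡ 17. → (29, 17)
6G: (29, 17) + (8, 2). λ = (2 - 17)/(8 - 29) ≡ 22/16 mod 37. 16⁻¹ ≡ 7 (mod 37), so λ ≡ 6.
  x = λ² - 29 - 8 = 36 - 37 ≡ 36; y = λ·(29 - 36) - 17 ≡ 15. → (36, 15)
7G: (36, 15) + (8, 2). λ = (2 - 15)/(8 - 36) ≡ 24/9 mod 37. 9⁻¹ ≡ 33 (mod 37), so λ ≡ 15.
  x = λ² - 36 - 8 = 225 - 44 ≡ 33; y = λ·(36 - 33) - 15 ≡ 30. → (33, 30)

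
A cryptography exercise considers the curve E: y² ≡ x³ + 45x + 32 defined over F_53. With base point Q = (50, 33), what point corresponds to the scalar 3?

(40, 35)

Repeated addition: build up to 3Q.
2Q: tangent at (50, 33): λ = (3·50² + 45)/(2·33) ≡ 19/13. 13⁻¹ ≡ 49 (mod 53), so λ ≡ 19·49 ≡ 30.
  x = λ² - 50 - 50 = 900 - 100 ≡ 5; y = λ·(50 - 5) - 33 ≡ 45. → (5, 45)
3Q: (5, 45) + (50, 33). λ = (33 - 45)/(50 - 5) ≡ 41/45 mod 53. 45⁻¹ ≡ 33 (mod 53), so λ ≡ 28.
  x = λ² - 5 - 50 = 784 - 55 ≡ 40; y = λ·(5 - 40) - 45 ≡ 35. → (40, 35)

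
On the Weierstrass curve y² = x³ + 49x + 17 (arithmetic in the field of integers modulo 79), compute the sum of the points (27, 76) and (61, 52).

(12, 11)

(27, 76) + (61, 52). λ = (52 - 76)/(61 - 27) ≡ 55/34 mod 79. 34⁻¹ ≡ 7 (mod 79) since 34·7 = 238 ≡ 1, so λ ≡ 69.
  x = λ² - 27 - 61 = 4761 - 88 ≡ 12; y = λ·(27 - 12) - 76 ≡ 11. → (12, 11)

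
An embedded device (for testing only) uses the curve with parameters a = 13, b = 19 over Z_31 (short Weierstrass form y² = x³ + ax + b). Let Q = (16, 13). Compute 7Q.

(1, 23)

Repeated addition: build up to 7Q.
2Q: tangent at (16, 13): λ = (3·16² + 13)/(2·13) ≡ 6/26. 26⁻¹ ≡ 6 (mod 31) since 26·6 = 156 ≡ 1, so λ ≡ 6·6 ≡ 5.
  x = λ² - 16 - 16 = 25 - 32 ≡ 24; y = λ·(16 - 24) - 13 ≡ 9. → (24, 9)
3Q: (24, 9) + (16, 13). λ = (13 - 9)/(16 - 24) ≡ 4/23 mod 31. 23⁻¹ ≡ 27 (mod 31) since 23·27 = 621 ≡ 1, so λ ≡ 15.
  x = λ² - 24 - 16 = 225 - 40 ≡ 30; y = λ·(24 - 30) - 9 ≡ 25. → (30, 25)
4Q: (30, 25) + (16, 13). λ = (13 - 25)/(16 - 30) ≡ 19/17 mod 31. 17⁻¹ ≡ 11 (mod 31) since 17·11 = 187 ≡ 1, so λ ≡ 23.
  x = λ² - 30 - 16 = 529 - 46 ≡ 18; y = λ·(30 - 18) - 25 ≡ 3. → (18, 3)
5Q: (18, 3) + (16, 13). λ = (13 - 3)/(16 - 18) ≡ 10/29 mod 31. 29⁻¹ ≡ 15 (mod 31) since 29·15 = 435 ≡ 1, so λ ≡ 26.
  x = λ² - 18 - 16 = 676 - 34 ≡ 22; y = λ·(18 - 22) - 3 ≡ 17. → (22, 17)
6Q: (22, 17) + (16, 13). λ = (13 - 17)/(16 - 22) ≡ 27/25 mod 31. 25⁻¹ ≡ 5 (mod 31) since 25·5 = 125 ≡ 1, so λ ≡ 11.
  x = λ² - 22 - 16 = 121 - 38 ≡ 21; y = λ·(22 - 21) - 17 ≡ 25. → (21, 25)
7Q: (21, 25) + (16, 13). λ = (13 - 25)/(16 - 21) ≡ 19/26 mod 31. 26⁻¹ ≡ 6 (mod 31), so λ ≡ 21.
  x = λ² - 21 - 16 = 441 - 37 ≡ 1; y = λ·(21 - 1) - 25 ≡ 23. → (1, 23)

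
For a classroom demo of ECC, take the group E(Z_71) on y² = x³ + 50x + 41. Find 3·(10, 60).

(61, 23)

Write P = (10, 60).
Repeated addition: build up to 3P.
2P: tangent at (10, 60): λ = (3·10² + 50)/(2·60) ≡ 66/49. 49⁻¹ ≡ 29 (mod 71) since 49·29 = 1421 ≡ 1, so λ ≡ 66·29 ≡ 68.
  x = λ² - 10 - 10 = 4624 - 20 ≡ 60; y = λ·(10 - 60) - 60 ≡ 19. → (60, 19)
3P: (60, 19) + (10, 60). λ = (60 - 19)/(10 - 60) ≡ 41/21 mod 71. 21⁻¹ ≡ 44 (mod 71), so λ ≡ 29.
  x = λ² - 60 - 10 = 841 - 70 ≡ 61; y = λ·(60 - 61) - 19 ≡ 23. → (61, 23)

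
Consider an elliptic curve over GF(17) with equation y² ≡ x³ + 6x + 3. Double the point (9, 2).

tangent at (9, 2): λ = (3·9² + 6)/(2·2) ≡ 11/4. 4⁻¹ ≡ 13 (mod 17) since 4·13 = 52 ≡ 1, so λ ≡ 11·13 ≡ 7.
  x = λ² - 9 - 9 = 49 - 18 ≡ 14; y = λ·(9 - 14) - 2 ≡ 14. → (14, 14)

(14, 14)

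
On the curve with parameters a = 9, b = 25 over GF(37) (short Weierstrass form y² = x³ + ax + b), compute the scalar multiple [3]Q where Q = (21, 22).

Repeated addition: build up to 3Q.
2Q: tangent at (21, 22): λ = (3·21² + 9)/(2·22) ≡ 0/7. 7⁻¹ ≡ 16 (mod 37) since 7·16 = 112 ≡ 1, so λ ≡ 0·16 ≡ 0.
  x = λ² - 21 - 21 = 0 - 42 ≡ 32; y = λ·(21 - 32) - 22 ≡ 15. → (32, 15)
3Q: (32, 15) + (21, 22). λ = (22 - 15)/(21 - 32) ≡ 7/26 mod 37. 26⁻¹ ≡ 10 (mod 37), so λ ≡ 33.
  x = λ² - 32 - 21 = 1089 - 53 ≡ 0; y = λ·(32 - 0) - 15 ≡ 5. → (0, 5)

(0, 5)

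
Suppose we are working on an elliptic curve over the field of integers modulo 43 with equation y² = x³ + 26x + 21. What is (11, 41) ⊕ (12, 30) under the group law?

(12, 13)

(11, 41) + (12, 30). λ = (30 - 41)/(12 - 11) ≡ 32/1 mod 43. 1⁻¹ ≡ 1 (mod 43), so λ ≡ 32.
  x = λ² - 11 - 12 = 1024 - 23 ≡ 12; y = λ·(11 - 12) - 41 ≡ 13. → (12, 13)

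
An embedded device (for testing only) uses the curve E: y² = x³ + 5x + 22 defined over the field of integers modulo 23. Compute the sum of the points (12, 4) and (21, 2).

(21, 21)

(12, 4) + (21, 2). λ = (2 - 4)/(21 - 12) ≡ 21/9 mod 23. 9⁻¹ ≡ 18 (mod 23) since 9·18 = 162 ≡ 1, so λ ≡ 10.
  x = λ² - 12 - 21 = 100 - 33 ≡ 21; y = λ·(12 - 21) - 4 ≡ 21. → (21, 21)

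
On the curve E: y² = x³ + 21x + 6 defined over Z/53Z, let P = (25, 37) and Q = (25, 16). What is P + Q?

The two points share x = 25 and their y-coordinates satisfy 37 + 16 ≡ 0 (mod 53), so they are inverses. Their sum is the point at infinity.

O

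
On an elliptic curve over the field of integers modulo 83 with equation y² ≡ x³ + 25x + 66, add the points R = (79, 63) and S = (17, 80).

(46, 23)

(79, 63) + (17, 80). λ = (80 - 63)/(17 - 79) ≡ 17/21 mod 83. 21⁻¹ ≡ 4 (mod 83), so λ ≡ 68.
  x = λ² - 79 - 17 = 4624 - 96 ≡ 46; y = λ·(79 - 46) - 63 ≡ 23. → (46, 23)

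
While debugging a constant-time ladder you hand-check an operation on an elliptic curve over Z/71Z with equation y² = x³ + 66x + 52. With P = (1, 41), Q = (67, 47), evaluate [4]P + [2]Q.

(57, 54)

First 4P:
Double-and-add on 4 = (100)₂. Start with P = (1, 41) for the leading 1-bit.
double: tangent at (1, 41): λ = (3·1² + 66)/(2·41) ≡ 69/11. 11⁻¹ ≡ 13 (mod 71), so λ ≡ 69·13 ≡ 45.
  x = λ² - 1 - 1 = 2025 - 2 ≡ 35; y = λ·(1 - 35) - 41 ≡ 62. → (35, 62)
double: tangent at (35, 62): λ = (3·35² + 66)/(2·62) ≡ 49/53. 53⁻¹ ≡ 67 (mod 71), so λ ≡ 49·67 ≡ 17.
  x = λ² - 35 - 35 = 289 - 70 ≡ 6; y = λ·(35 - 6) - 62 ≡ 5. → (6, 5)
4P = (6, 5).
Next 2Q:
Repeated addition: build up to 2Q.
2Q: tangent at (67, 47): λ = (3·67² + 66)/(2·47) ≡ 43/23. 23⁻¹ ≡ 34 (mod 71), so λ ≡ 43·34 ≡ 42.
  x = λ² - 67 - 67 = 1764 - 134 ≡ 68; y = λ·(67 - 68) - 47 ≡ 53. → (68, 53)
2Q = (68, 53).
Finally 4P + 2Q:
(6, 5) + (68, 53). λ = (53 - 5)/(68 - 6) ≡ 48/62 mod 71. 62⁻¹ ≡ 63 (mod 71), so λ ≡ 42.
  x = λ² - 6 - 68 = 1764 - 74 ≡ 57; y = λ·(6 - 57) - 5 ≡ 54. → (57, 54)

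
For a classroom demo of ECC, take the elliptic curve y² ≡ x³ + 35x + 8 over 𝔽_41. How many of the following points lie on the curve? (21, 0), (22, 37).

(21, 0): 0² ≡ 0, rhs ≡ 0 → on.
(22, 37): 37² ≡ 16, rhs ≡ 28 → off.

1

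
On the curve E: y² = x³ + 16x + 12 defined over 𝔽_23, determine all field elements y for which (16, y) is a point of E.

x³ + 16x + 12 = 4364 ≡ 17 (mod 23).
17 is a non-residue mod 23; no y exists.

none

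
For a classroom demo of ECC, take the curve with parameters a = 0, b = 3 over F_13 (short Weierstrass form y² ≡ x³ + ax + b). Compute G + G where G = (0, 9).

tangent at (0, 9): λ = (3·0² + 0)/(2·9) ≡ 0/5. 5⁻¹ ≡ 8 (mod 13), so λ ≡ 0·8 ≡ 0.
  x = λ² - 0 - 0 = 0 - 0 ≡ 0; y = λ·(0 - 0) - 9 ≡ 4. → (0, 4)

(0, 4)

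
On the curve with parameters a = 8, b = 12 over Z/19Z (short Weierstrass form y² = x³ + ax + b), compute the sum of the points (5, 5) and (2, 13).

(17, 8)

(5, 5) + (2, 13). λ = (13 - 5)/(2 - 5) ≡ 8/16 mod 19. 16⁻¹ ≡ 6 (mod 19), so λ ≡ 10.
  x = λ² - 5 - 2 = 100 - 7 ≡ 17; y = λ·(5 - 17) - 5 ≡ 8. → (17, 8)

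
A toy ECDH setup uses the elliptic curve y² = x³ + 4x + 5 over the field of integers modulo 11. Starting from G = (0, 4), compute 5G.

Double-and-add on 5 = (101)₂. Start with G = (0, 4) for the leading 1-bit.
double: tangent at (0, 4): λ = (3·0² + 4)/(2·4) ≡ 4/8. 8⁻¹ ≡ 7 (mod 11), so λ ≡ 4·7 ≡ 6.
  x = λ² - 0 - 0 = 36 - 0 ≡ 3; y = λ·(0 - 3) - 4 ≡ 0. → (3, 0)
double: (3, 0) + (3, 0): same x and y₁ ≡ -y₂, so the sum is O.
add G: O + (0, 4) = (0, 4) (identity).

(0, 4)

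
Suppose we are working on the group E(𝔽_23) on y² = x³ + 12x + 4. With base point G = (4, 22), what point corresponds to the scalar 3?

(14, 15)

Repeated addition: build up to 3G.
2G: tangent at (4, 22): λ = (3·4² + 12)/(2·22) ≡ 14/21. 21⁻¹ ≡ 11 (mod 23) since 21·11 = 231 ≡ 1, so λ ≡ 14·11 ≡ 16.
  x = λ² - 4 - 4 = 256 - 8 ≡ 18; y = λ·(4 - 18) - 22 ≡ 7. → (18, 7)
3G: (18, 7) + (4, 22). λ = (22 - 7)/(4 - 18) ≡ 15/9 mod 23. 9⁻¹ ≡ 18 (mod 23), so λ ≡ 17.
  x = λ² - 18 - 4 = 289 - 22 ≡ 14; y = λ·(18 - 14) - 7 ≡ 15. → (14, 15)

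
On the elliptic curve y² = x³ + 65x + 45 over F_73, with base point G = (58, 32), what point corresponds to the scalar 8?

(6, 33)

Double-and-add on 8 = (1000)₂. Start with G = (58, 32) for the leading 1-bit.
double: tangent at (58, 32): λ = (3·58² + 65)/(2·32) ≡ 10/64. 64⁻¹ ≡ 8 (mod 73), so λ ≡ 10·8 ≡ 7.
  x = λ² - 58 - 58 = 49 - 116 ≡ 6; y = λ·(58 - 6) - 32 ≡ 40. → (6, 40)
double: tangent at (6, 40): λ = (3·6² + 65)/(2·40) ≡ 27/7. 7⁻¹ ≡ 21 (mod 73) since 7·21 = 147 ≡ 1, so λ ≡ 27·21 ≡ 56.
  x = λ² - 6 - 6 = 3136 - 12 ≡ 58; y = λ·(6 - 58) - 40 ≡ 41. → (58, 41)
double: tangent at (58, 41): λ = (3·58² + 65)/(2·41) ≡ 10/9. 9⁻¹ ≡ 65 (mod 73), so λ ≡ 10·65 ≡ 66.
  x = λ² - 58 - 58 = 4356 - 116 ≡ 6; y = λ·(58 - 6) - 41 ≡ 33. → (6, 33)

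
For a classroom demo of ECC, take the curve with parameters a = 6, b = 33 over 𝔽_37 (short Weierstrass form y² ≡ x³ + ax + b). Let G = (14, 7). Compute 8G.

(0, 12)

Repeated addition: build up to 8G.
2G: tangent at (14, 7): λ = (3·14² + 6)/(2·7) ≡ 2/14. 14⁻¹ ≡ 8 (mod 37), so λ ≡ 2·8 ≡ 16.
  x = λ² - 14 - 14 = 256 - 28 ≡ 6; y = λ·(14 - 6) - 7 ≡ 10. → (6, 10)
3G: (6, 10) + (14, 7). λ = (7 - 10)/(14 - 6) ≡ 34/8 mod 37. 8⁻¹ ≡ 14 (mod 37) since 8·14 = 112 ≡ 1, so λ ≡ 32.
  x = λ² - 6 - 14 = 1024 - 20 ≡ 5; y = λ·(6 - 5) - 10 ≡ 22. → (5, 22)
4G: (5, 22) + (14, 7). λ = (7 - 22)/(14 - 5) ≡ 22/9 mod 37. 9⁻¹ ≡ 33 (mod 37) since 9·33 = 297 ≡ 1, so λ ≡ 23.
  x = λ² - 5 - 14 = 529 - 19 ≡ 29; y = λ·(5 - 29) - 22 ≡ 18. → (29, 18)
5G: (29, 18) + (14, 7). λ = (7 - 18)/(14 - 29) ≡ 26/22 mod 37. 22⁻¹ ≡ 32 (mod 37), so λ ≡ 18.
  x = λ² - 29 - 14 = 324 - 43 ≡ 22; y = λ·(29 - 22) - 18 ≡ 34. → (22, 34)
6G: (22, 34) + (14, 7). λ = (7 - 34)/(14 - 22) ≡ 10/29 mod 37. 29⁻¹ ≡ 23 (mod 37), so λ ≡ 8.
  x = λ² - 22 - 14 = 64 - 36 ≡ 28; y = λ·(22 - 28) - 34 ≡ 29. → (28, 29)
7G: (28, 29) + (14, 7). λ = (7 - 29)/(14 - 28) ≡ 15/23 mod 37. 23⁻¹ ≡ 29 (mod 37) since 23·29 = 667 ≡ 1, so λ ≡ 28.
  x = λ² - 28 - 14 = 784 - 42 ≡ 2; y = λ·(28 - 2) - 29 ≡ 33. → (2, 33)
8G: (2, 33) + (14, 7). λ = (7 - 33)/(14 - 2) ≡ 11/12 mod 37. 12⁻¹ ≡ 34 (mod 37), so λ ≡ 4.
  x = λ² - 2 - 14 = 16 - 16 ≡ 0; y = λ·(2 - 0) - 33 ≡ 12. → (0, 12)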